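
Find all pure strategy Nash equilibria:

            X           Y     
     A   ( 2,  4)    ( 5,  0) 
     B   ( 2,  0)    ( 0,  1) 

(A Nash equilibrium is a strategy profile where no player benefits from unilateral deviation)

Nash equilibrium: (A, X)

Work:
Best responses:
  P1 vs X: payoffs [2, 2] → best response A/B (payoff 2)
  P1 vs Y: payoffs [5, 0] → best response A (payoff 5)
  P2 vs A: payoffs [4, 0] → best response X (payoff 4)
  P2 vs B: payoffs [0, 1] → best response Y (payoff 1)
Mutual best responses: (A,X) → Nash equilibria.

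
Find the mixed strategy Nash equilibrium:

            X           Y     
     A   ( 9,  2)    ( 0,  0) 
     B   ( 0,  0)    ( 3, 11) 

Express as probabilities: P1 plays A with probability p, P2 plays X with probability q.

p = 0.8462, q = 0.25

Work:
Find probabilities that make opponent indifferent:
P2 chooses q to make P1 indifferent between A and B
P1 chooses p to make P2 indifferent between X and Y
Mixed NE: P1 plays (A: 0.8462, B: 0.1538), P2 plays (X: 0.25, Y: 0.75)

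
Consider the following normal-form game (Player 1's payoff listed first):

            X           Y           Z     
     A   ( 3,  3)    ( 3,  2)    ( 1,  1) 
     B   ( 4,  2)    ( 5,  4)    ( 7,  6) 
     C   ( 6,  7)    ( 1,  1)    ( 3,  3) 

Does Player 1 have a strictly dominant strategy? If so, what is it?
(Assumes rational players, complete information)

No strictly dominant strategy exists for Player 1

Work:
A strategy strictly dominates another if it gives a strictly higher payoff against every opponent action. Compare each pair of P1's strategies column-by-column:
  A vs B: [3 vs 4, 3 vs 5, 1 vs 7] → A does not strictly dominate B (column X: 3 ≤ 4)
  A vs C: [3 vs 6, 3 vs 1, 1 vs 3] → A does not strictly dominate C (column X: 3 ≤ 6)
  B vs A: [4 vs 3, 5 vs 3, 7 vs 1] → B strictly dominates A
  B vs C: [4 vs 6, 5 vs 1, 7 vs 3] → B does not strictly dominate C (column X: 4 ≤ 6)
  C vs A: [6 vs 3, 1 vs 3, 3 vs 1] → C does not strictly dominate A (column Y: 1 ≤ 3)
  C vs B: [6 vs 4, 1 vs 5, 3 vs 7] → C does not strictly dominate B (column Y: 1 ≤ 5)
No single strategy strictly dominates all others → no strictly dominant strategy.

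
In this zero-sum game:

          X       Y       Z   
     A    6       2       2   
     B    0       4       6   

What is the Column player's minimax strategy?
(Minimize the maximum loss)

Column should play Y, value = 4

Work:
Column player minimizes Row's maximum payoff:
Column X: max payoff to Row = 6
Column Y: max payoff to Row = 4
Column Z: max payoff to Row = 6
Minimum is 4, achieved by column Y.
Minimax strategy: Y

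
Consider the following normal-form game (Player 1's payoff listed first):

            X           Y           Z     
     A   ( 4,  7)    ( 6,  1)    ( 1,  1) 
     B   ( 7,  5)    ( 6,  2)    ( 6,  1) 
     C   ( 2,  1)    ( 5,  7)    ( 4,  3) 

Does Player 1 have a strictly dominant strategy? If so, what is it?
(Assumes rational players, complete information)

No strictly dominant strategy exists for Player 1

Work:
A strategy strictly dominates another if it gives a strictly higher payoff against every opponent action. Compare each pair of P1's strategies column-by-column:
  A vs B: [4 vs 7, 6 vs 6, 1 vs 6] → A does not strictly dominate B (column X: 4 ≤ 7)
  A vs C: [4 vs 2, 6 vs 5, 1 vs 4] → A does not strictly dominate C (column Z: 1 ≤ 4)
  B vs A: [7 vs 4, 6 vs 6, 6 vs 1] → B does not strictly dominate A (column Y: 6 ≤ 6)
  B vs C: [7 vs 2, 6 vs 5, 6 vs 4] → B strictly dominates C
  C vs A: [2 vs 4, 5 vs 6, 4 vs 1] → C does not strictly dominate A (column X: 2 ≤ 4)
  C vs B: [2 vs 7, 5 vs 6, 4 vs 6] → C does not strictly dominate B (column X: 2 ≤ 7)
No single strategy strictly dominates all others → no strictly dominant strategy.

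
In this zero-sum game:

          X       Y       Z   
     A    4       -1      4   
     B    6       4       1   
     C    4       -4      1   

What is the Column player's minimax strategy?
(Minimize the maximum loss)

Column should play Y or Z (all achieve the minimum), value = 4

Work:
Column player minimizes Row's maximum payoff:
Column X: max payoff to Row = 6
Column Y: max payoff to Row = 4
Column Z: max payoff to Row = 4
Minimum is 4, achieved by columns Y, Z (tied).
Each of Y or Z is a minimax strategy.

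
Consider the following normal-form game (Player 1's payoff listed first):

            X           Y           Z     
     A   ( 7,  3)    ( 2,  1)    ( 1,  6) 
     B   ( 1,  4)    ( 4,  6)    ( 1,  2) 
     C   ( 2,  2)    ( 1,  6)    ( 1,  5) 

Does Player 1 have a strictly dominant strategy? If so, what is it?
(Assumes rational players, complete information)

No strictly dominant strategy exists for Player 1

Work:
A strategy strictly dominates another if it gives a strictly higher payoff against every opponent action. Compare each pair of P1's strategies column-by-column:
  A vs B: [7 vs 1, 2 vs 4, 1 vs 1] → A does not strictly dominate B (column Y: 2 ≤ 4)
  A vs C: [7 vs 2, 2 vs 1, 1 vs 1] → A does not strictly dominate C (column Z: 1 ≤ 1)
  B vs A: [1 vs 7, 4 vs 2, 1 vs 1] → B does not strictly dominate A (column X: 1 ≤ 7)
  B vs C: [1 vs 2, 4 vs 1, 1 vs 1] → B does not strictly dominate C (column X: 1 ≤ 2)
  C vs A: [2 vs 7, 1 vs 2, 1 vs 1] → C does not strictly dominate A (column X: 2 ≤ 7)
  C vs B: [2 vs 1, 1 vs 4, 1 vs 1] → C does not strictly dominate B (column Y: 1 ≤ 4)
No single strategy strictly dominates all others → no strictly dominant strategy.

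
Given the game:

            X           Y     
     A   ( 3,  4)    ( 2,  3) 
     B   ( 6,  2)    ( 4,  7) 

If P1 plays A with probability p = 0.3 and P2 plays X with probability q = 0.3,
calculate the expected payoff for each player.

E[P1] = 3.91, E[P2] = 4.84

Work:
E[P1] = p·q·π₁(A,X) + p·(1-q)·π₁(A,Y) + (1-p)·q·π₁(B,X) + (1-p)·(1-q)·π₁(B,Y)
= 0.3·0.3·3 + 0.3·0.7·2 + 0.7·0.3·6 + 0.7·0.7·4
= 3.91

E[P2] = 4.84 (similar calculation)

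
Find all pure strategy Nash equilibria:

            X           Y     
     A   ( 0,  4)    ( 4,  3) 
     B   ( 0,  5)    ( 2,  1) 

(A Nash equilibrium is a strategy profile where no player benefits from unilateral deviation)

Nash equilibrium: (A, X), (B, X)

Work:
Best responses:
  P1 vs X: payoffs [0, 0] → best response A/B (payoff 0)
  P1 vs Y: payoffs [4, 2] → best response A (payoff 4)
  P2 vs A: payoffs [4, 3] → best response X (payoff 4)
  P2 vs B: payoffs [5, 1] → best response X (payoff 5)
Mutual best responses: (A,X), (B,X) → Nash equilibria.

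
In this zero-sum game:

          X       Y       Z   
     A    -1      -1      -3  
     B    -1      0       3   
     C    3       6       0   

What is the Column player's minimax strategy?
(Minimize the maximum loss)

Column should play X or Z (all achieve the minimum), value = 3

Work:
Column player minimizes Row's maximum payoff:
Column X: max payoff to Row = 3
Column Y: max payoff to Row = 6
Column Z: max payoff to Row = 3
Minimum is 3, achieved by columns X, Z (tied).
Each of X or Z is a minimax strategy.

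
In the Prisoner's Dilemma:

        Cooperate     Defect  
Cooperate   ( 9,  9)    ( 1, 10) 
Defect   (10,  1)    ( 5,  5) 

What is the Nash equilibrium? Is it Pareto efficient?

(Defect, Defect) is NE; not Pareto efficient

Work:
Defect dominates Cooperate for both players:
If P2 cooperates: Defect (10) > Cooperate (9)
If P2 defects: Defect (5) > Cooperate (1)
NE: (Defect, Defect) with payoff (5, 5)
But (Cooperate, Cooperate) = (9, 9) Pareto dominates (5, 5)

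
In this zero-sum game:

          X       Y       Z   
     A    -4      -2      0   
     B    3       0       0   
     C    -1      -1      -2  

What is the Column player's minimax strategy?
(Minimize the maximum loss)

Column should play Y or Z (all achieve the minimum), value = 0

Work:
Column player minimizes Row's maximum payoff:
Column X: max payoff to Row = 3
Column Y: max payoff to Row = 0
Column Z: max payoff to Row = 0
Minimum is 0, achieved by columns Y, Z (tied).
Each of Y or Z is a minimax strategy.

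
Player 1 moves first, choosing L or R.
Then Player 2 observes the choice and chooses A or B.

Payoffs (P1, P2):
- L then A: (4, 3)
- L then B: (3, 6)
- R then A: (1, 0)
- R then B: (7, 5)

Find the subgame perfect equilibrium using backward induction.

P1 plays R, P2 plays B after L and B after R; Payoff (7, 5)

Work:
Backward induction:
After L: P2 chooses B → P1 gets 3
After R: P2 chooses B → P1 gets 7
P1 chooses R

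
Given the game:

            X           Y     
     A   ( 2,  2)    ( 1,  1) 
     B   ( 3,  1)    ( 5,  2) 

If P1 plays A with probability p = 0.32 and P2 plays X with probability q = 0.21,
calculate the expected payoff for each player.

E[P1] = 3.5016, E[P2] = 1.6044

Work:
E[P1] = p·q·π₁(A,X) + p·(1-q)·π₁(A,Y) + (1-p)·q·π₁(B,X) + (1-p)·(1-q)·π₁(B,Y)
= 0.32·0.21·2 + 0.32·0.79·1 + 0.68·0.21·3 + 0.68·0.79·5
= 3.5016

E[P2] = 1.6044 (similar calculation)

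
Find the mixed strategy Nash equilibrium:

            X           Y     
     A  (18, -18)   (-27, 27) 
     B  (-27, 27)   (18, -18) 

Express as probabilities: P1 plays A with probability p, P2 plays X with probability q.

p = 0.5, q = 0.5

Work:
Find probabilities that make opponent indifferent:
P2 chooses q to make P1 indifferent between A and B
P1 chooses p to make P2 indifferent between X and Y
Mixed NE: P1 plays (A: 0.5, B: 0.5), P2 plays (X: 0.5, Y: 0.5)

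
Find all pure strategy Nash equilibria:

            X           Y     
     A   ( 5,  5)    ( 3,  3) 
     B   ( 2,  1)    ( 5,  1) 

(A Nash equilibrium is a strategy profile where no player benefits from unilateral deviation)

Nash equilibrium: (A, X), (B, Y)

Work:
Best responses:
  P1 vs X: payoffs [5, 2] → best response A (payoff 5)
  P1 vs Y: payoffs [3, 5] → best response B (payoff 5)
  P2 vs A: payoffs [5, 3] → best response X (payoff 5)
  P2 vs B: payoffs [1, 1] → best response X/Y (payoff 1)
Mutual best responses: (A,X), (B,Y) → Nash equilibria.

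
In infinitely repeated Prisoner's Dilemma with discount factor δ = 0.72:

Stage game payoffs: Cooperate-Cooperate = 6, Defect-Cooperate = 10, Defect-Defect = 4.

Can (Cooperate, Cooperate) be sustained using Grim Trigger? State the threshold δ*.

δ* = 0.6667; since δ = 0.72 ≥ 0.6667, cooperation can be sustained

Work:
For Grim Trigger:
Cooperate forever: 6/(1-δ)
Defect then punished: 10 + 4·δ/(1-δ)
Need: 6/(1-δ) ≥ 10 + 4·δ/(1-δ)
Solving: δ ≥ (T-R)/(T-P) = (10-6)/(10-4) = 0.6667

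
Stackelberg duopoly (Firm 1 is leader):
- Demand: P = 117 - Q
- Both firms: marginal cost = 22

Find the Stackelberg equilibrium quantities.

q₁* (leader) = 47.5, q₂* (follower) = 23.75

Work:
Follower's reaction: q₂ = (a - c - q₁)/2
Leader substitutes: π₁ = q₁·(a - q₁ - (a-c-q₁)/2 - c)
FOC: q₁* = (117 - 22)/2 = 47.50
Then: q₂* = (117 - 22 - 47.5)/2 = 23.75
Leader has first-mover advantage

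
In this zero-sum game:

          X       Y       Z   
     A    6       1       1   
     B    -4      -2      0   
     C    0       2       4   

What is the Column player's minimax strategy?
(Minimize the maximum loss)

Column should play Y, value = 2

Work:
Column player minimizes Row's maximum payoff:
Column X: max payoff to Row = 6
Column Y: max payoff to Row = 2
Column Z: max payoff to Row = 4
Minimum is 2, achieved by column Y.
Minimax strategy: Y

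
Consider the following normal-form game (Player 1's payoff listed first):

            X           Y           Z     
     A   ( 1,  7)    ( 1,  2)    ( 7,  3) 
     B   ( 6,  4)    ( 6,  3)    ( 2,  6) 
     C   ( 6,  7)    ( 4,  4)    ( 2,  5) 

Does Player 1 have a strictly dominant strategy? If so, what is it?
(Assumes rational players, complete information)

No strictly dominant strategy exists for Player 1

Work:
A strategy strictly dominates another if it gives a strictly higher payoff against every opponent action. Compare each pair of P1's strategies column-by-column:
  A vs B: [1 vs 6, 1 vs 6, 7 vs 2] → A does not strictly dominate B (column X: 1 ≤ 6)
  A vs C: [1 vs 6, 1 vs 4, 7 vs 2] → A does not strictly dominate C (column X: 1 ≤ 6)
  B vs A: [6 vs 1, 6 vs 1, 2 vs 7] → B does not strictly dominate A (column Z: 2 ≤ 7)
  B vs C: [6 vs 6, 6 vs 4, 2 vs 2] → B does not strictly dominate C (column X: 6 ≤ 6)
  C vs A: [6 vs 1, 4 vs 1, 2 vs 7] → C does not strictly dominate A (column Z: 2 ≤ 7)
  C vs B: [6 vs 6, 4 vs 6, 2 vs 2] → C does not strictly dominate B (column X: 6 ≤ 6)
No single strategy strictly dominates all others → no strictly dominant strategy.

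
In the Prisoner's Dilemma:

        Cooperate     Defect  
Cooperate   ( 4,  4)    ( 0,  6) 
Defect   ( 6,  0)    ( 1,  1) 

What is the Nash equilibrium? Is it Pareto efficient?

(Defect, Defect) is NE; not Pareto efficient

Work:
Defect dominates Cooperate for both players:
If P2 cooperates: Defect (6) > Cooperate (4)
If P2 defects: Defect (1) > Cooperate (0)
NE: (Defect, Defect) with payoff (1, 1)
But (Cooperate, Cooperate) = (4, 4) Pareto dominates (1, 1)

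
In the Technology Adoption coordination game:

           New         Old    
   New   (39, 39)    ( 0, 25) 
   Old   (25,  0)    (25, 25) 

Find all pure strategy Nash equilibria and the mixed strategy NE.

Pure NE: (New, New) and (Old, Old); Mixed NE: p = 0.641, q = 0.641

Work:
Check pure NE:
(New, New): (39, 39) - no unilateral deviation beneficial
(Old, Old): (25, 25) - no unilateral deviation beneficial
Mixed NE: P1 plays New with p = 0.641, P2 plays New with q = 0.641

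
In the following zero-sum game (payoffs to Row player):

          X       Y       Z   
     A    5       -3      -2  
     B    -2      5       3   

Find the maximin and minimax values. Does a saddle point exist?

Maximin = -2, Minimax = 3, Saddle: False

Work:
Row minimums: [-3, -2] → maximin = -2
Column maximums: [5, 5, 3] → minimax = 3
No saddle point (maximin ≠ minimax). Mixed strategy needed.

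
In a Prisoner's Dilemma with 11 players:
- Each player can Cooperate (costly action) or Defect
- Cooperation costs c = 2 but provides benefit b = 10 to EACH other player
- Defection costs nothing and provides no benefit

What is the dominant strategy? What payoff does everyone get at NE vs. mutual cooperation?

Dominant: Defect; NE payoff = 0; Coop payoff = 98

Work:
Defect dominates (saves cost c = 2, benefit to others is external)
NE: All defect → everyone gets 0
If all cooperate: each receives (10)×10 - 2 = 98
Social dilemma: 98 > 0 but NE gives 0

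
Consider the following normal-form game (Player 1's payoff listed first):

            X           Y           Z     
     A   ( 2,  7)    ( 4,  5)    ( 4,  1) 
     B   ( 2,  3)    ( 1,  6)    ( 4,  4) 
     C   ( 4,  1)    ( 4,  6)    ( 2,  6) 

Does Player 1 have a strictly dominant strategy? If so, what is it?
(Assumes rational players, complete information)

No strictly dominant strategy exists for Player 1

Work:
A strategy strictly dominates another if it gives a strictly higher payoff against every opponent action. Compare each pair of P1's strategies column-by-column:
  A vs B: [2 vs 2, 4 vs 1, 4 vs 4] → A does not strictly dominate B (column X: 2 ≤ 2)
  A vs C: [2 vs 4, 4 vs 4, 4 vs 2] → A does not strictly dominate C (column X: 2 ≤ 4)
  B vs A: [2 vs 2, 1 vs 4, 4 vs 4] → B does not strictly dominate A (column X: 2 ≤ 2)
  B vs C: [2 vs 4, 1 vs 4, 4 vs 2] → B does not strictly dominate C (column X: 2 ≤ 4)
  C vs A: [4 vs 2, 4 vs 4, 2 vs 4] → C does not strictly dominate A (column Y: 4 ≤ 4)
  C vs B: [4 vs 2, 4 vs 1, 2 vs 4] → C does not strictly dominate B (column Z: 2 ≤ 4)
No single strategy strictly dominates all others → no strictly dominant strategy.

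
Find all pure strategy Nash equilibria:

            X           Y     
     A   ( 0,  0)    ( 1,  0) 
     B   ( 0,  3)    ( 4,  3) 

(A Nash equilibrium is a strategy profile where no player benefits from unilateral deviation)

Nash equilibrium: (A, X), (B, X), (B, Y)

Work:
Best responses:
  P1 vs X: payoffs [0, 0] → best response A/B (payoff 0)
  P1 vs Y: payoffs [1, 4] → best response B (payoff 4)
  P2 vs A: payoffs [0, 0] → best response X/Y (payoff 0)
  P2 vs B: payoffs [3, 3] → best response X/Y (payoff 3)
Mutual best responses: (A,X), (B,X), (B,Y) → Nash equilibria.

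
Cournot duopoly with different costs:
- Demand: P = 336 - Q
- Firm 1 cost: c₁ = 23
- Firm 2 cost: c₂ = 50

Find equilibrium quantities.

q₁* = 113.33, q₂* = 86.33

Work:
Reaction: q₁ = (336 - 23 - q₂)/2
Reaction: q₂ = (336 - 50 - q₁)/2
Solve simultaneously:
q₁* = (336 - 2×23 + 50)/3 = 113.33
q₂* = (336 - 2×50 + 23)/3 = 86.33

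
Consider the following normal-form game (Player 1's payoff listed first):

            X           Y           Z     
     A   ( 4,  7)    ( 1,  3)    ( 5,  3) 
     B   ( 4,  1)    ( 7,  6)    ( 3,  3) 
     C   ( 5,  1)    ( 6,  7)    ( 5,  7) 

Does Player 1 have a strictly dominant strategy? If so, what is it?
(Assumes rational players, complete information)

No strictly dominant strategy exists for Player 1

Work:
A strategy strictly dominates another if it gives a strictly higher payoff against every opponent action. Compare each pair of P1's strategies column-by-column:
  A vs B: [4 vs 4, 1 vs 7, 5 vs 3] → A does not strictly dominate B (column X: 4 ≤ 4)
  A vs C: [4 vs 5, 1 vs 6, 5 vs 5] → A does not strictly dominate C (column X: 4 ≤ 5)
  B vs A: [4 vs 4, 7 vs 1, 3 vs 5] → B does not strictly dominate A (column X: 4 ≤ 4)
  B vs C: [4 vs 5, 7 vs 6, 3 vs 5] → B does not strictly dominate C (column X: 4 ≤ 5)
  C vs A: [5 vs 4, 6 vs 1, 5 vs 5] → C does not strictly dominate A (column Z: 5 ≤ 5)
  C vs B: [5 vs 4, 6 vs 7, 5 vs 3] → C does not strictly dominate B (column Y: 6 ≤ 7)
No single strategy strictly dominates all others → no strictly dominant strategy.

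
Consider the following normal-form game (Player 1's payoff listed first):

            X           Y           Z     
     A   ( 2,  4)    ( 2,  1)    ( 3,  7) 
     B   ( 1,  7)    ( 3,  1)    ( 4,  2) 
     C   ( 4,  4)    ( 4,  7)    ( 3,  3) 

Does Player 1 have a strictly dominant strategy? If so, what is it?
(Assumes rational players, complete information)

No strictly dominant strategy exists for Player 1

Work:
A strategy strictly dominates another if it gives a strictly higher payoff against every opponent action. Compare each pair of P1's strategies column-by-column:
  A vs B: [2 vs 1, 2 vs 3, 3 vs 4] → A does not strictly dominate B (column Y: 2 ≤ 3)
  A vs C: [2 vs 4, 2 vs 4, 3 vs 3] → A does not strictly dominate C (column X: 2 ≤ 4)
  B vs A: [1 vs 2, 3 vs 2, 4 vs 3] → B does not strictly dominate A (column X: 1 ≤ 2)
  B vs C: [1 vs 4, 3 vs 4, 4 vs 3] → B does not strictly dominate C (column X: 1 ≤ 4)
  C vs A: [4 vs 2, 4 vs 2, 3 vs 3] → C does not strictly dominate A (column Z: 3 ≤ 3)
  C vs B: [4 vs 1, 4 vs 3, 3 vs 4] → C does not strictly dominate B (column Z: 3 ≤ 4)
No single strategy strictly dominates all others → no strictly dominant strategy.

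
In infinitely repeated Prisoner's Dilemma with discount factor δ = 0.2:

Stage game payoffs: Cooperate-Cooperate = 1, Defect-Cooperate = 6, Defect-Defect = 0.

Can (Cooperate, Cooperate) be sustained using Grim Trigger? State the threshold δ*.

δ* = 0.8333; since δ = 0.2 < 0.8333, cooperation cannot be sustained

Work:
For Grim Trigger:
Cooperate forever: 1/(1-δ)
Defect then punished: 6 + 0·δ/(1-δ)
Need: 1/(1-δ) ≥ 6 + 0·δ/(1-δ)
Solving: δ ≥ (T-R)/(T-P) = (6-1)/(6-0) = 0.8333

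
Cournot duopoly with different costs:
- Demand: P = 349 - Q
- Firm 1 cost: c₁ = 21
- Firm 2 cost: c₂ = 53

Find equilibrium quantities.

q₁* = 120.0, q₂* = 88.0

Work:
Reaction: q₁ = (349 - 21 - q₂)/2
Reaction: q₂ = (349 - 53 - q₁)/2
Solve simultaneously:
q₁* = (349 - 2×21 + 53)/3 = 120.0
q₂* = (349 - 2×53 + 21)/3 = 88.0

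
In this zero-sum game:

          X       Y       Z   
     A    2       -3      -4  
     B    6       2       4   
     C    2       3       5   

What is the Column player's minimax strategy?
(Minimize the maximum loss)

Column should play Y, value = 3

Work:
Column player minimizes Row's maximum payoff:
Column X: max payoff to Row = 6
Column Y: max payoff to Row = 3
Column Z: max payoff to Row = 5
Minimum is 3, achieved by column Y.
Minimax strategy: Y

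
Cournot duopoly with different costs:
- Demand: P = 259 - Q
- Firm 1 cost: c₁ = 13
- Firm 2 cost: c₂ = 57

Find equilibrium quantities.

q₁* = 96.67, q₂* = 52.67

Work:
Reaction: q₁ = (259 - 13 - q₂)/2
Reaction: q₂ = (259 - 57 - q₁)/2
Solve simultaneously:
q₁* = (259 - 2×13 + 57)/3 = 96.67
q₂* = (259 - 2×57 + 13)/3 = 52.67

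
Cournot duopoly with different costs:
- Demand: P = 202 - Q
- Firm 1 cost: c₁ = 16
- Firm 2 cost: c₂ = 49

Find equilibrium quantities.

q₁* = 73.0, q₂* = 40.0

Work:
Reaction: q₁ = (202 - 16 - q₂)/2
Reaction: q₂ = (202 - 49 - q₁)/2
Solve simultaneously:
q₁* = (202 - 2×16 + 49)/3 = 73.0
q₂* = (202 - 2×49 + 16)/3 = 40.0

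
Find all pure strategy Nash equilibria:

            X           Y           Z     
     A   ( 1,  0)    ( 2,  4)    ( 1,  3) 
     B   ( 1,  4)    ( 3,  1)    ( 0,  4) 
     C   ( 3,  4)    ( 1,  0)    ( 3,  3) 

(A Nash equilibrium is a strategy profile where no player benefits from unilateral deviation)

Nash equilibrium: (C, X)

Work:
Best responses:
  P1 vs X: payoffs [1, 1, 3] → best response C (payoff 3)
  P1 vs Y: payoffs [2, 3, 1] → best response B (payoff 3)
  P1 vs Z: payoffs [1, 0, 3] → best response C (payoff 3)
  P2 vs A: payoffs [0, 4, 3] → best response Y (payoff 4)
  P2 vs B: payoffs [4, 1, 4] → best response X/Z (payoff 4)
  P2 vs C: payoffs [4, 0, 3] → best response X (payoff 4)
Mutual best responses: (C,X) → Nash equilibria.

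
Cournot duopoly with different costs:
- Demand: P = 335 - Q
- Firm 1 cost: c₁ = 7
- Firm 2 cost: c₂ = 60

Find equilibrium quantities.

q₁* = 127.0, q₂* = 74.0

Work:
Reaction: q₁ = (335 - 7 - q₂)/2
Reaction: q₂ = (335 - 60 - q₁)/2
Solve simultaneously:
q₁* = (335 - 2×7 + 60)/3 = 127.0
q₂* = (335 - 2×60 + 7)/3 = 74.0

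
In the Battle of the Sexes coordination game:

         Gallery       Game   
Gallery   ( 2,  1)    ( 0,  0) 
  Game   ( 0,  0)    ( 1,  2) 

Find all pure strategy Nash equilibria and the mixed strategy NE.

Pure NE: (Gallery, Gallery) and (Game, Game); Mixed NE: p = 0.6667, q = 0.3333

Work:
Check pure NE:
(Gallery, Gallery): (2, 1) - no unilateral deviation beneficial
(Game, Game): (1, 2) - no unilateral deviation beneficial
Mixed NE: P1 plays Gallery with p = 0.6667, P2 plays Gallery with q = 0.3333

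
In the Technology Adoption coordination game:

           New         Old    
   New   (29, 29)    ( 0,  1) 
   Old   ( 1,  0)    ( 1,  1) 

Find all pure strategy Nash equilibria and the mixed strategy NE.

Pure NE: (New, New) and (Old, Old); Mixed NE: p = 0.0345, q = 0.0345

Work:
Check pure NE:
(New, New): (29, 29) - no unilateral deviation beneficial
(Old, Old): (1, 1) - no unilateral deviation beneficial
Mixed NE: P1 plays New with p = 0.0345, P2 plays New with q = 0.0345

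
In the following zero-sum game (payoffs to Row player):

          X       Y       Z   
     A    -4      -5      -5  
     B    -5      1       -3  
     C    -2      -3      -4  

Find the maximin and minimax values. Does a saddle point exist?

Maximin = -4, Minimax = -3, Saddle: False

Work:
Row minimums: [-5, -5, -4] → maximin = -4
Column maximums: [-2, 1, -3] → minimax = -3
No saddle point (maximin ≠ minimax). Mixed strategy needed.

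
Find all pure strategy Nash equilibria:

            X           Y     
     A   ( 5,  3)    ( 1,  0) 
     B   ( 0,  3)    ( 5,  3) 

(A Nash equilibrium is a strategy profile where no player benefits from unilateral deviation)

Nash equilibrium: (A, X), (B, Y)

Work:
Best responses:
  P1 vs X: payoffs [5, 0] → best response A (payoff 5)
  P1 vs Y: payoffs [1, 5] → best response B (payoff 5)
  P2 vs A: payoffs [3, 0] → best response X (payoff 3)
  P2 vs B: payoffs [3, 3] → best response X/Y (payoff 3)
Mutual best responses: (A,X), (B,Y) → Nash equilibria.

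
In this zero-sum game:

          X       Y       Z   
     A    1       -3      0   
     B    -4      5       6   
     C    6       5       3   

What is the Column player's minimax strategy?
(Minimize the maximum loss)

Column should play Y, value = 5

Work:
Column player minimizes Row's maximum payoff:
Column X: max payoff to Row = 6
Column Y: max payoff to Row = 5
Column Z: max payoff to Row = 6
Minimum is 5, achieved by column Y.
Minimax strategy: Y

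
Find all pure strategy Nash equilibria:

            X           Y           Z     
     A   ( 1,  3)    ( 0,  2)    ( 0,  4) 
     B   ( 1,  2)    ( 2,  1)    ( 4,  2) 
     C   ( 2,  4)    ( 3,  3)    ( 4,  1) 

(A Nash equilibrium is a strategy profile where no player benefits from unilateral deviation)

Nash equilibrium: (B, Z), (C, X)

Work:
Best responses:
  P1 vs X: payoffs [1, 1, 2] → best response C (payoff 2)
  P1 vs Y: payoffs [0, 2, 3] → best response C (payoff 3)
  P1 vs Z: payoffs [0, 4, 4] → best response B/C (payoff 4)
  P2 vs A: payoffs [3, 2, 4] → best response Z (payoff 4)
  P2 vs B: payoffs [2, 1, 2] → best response X/Z (payoff 2)
  P2 vs C: payoffs [4, 3, 1] → best response X (payoff 4)
Mutual best responses: (B,Z), (C,X) → Nash equilibria.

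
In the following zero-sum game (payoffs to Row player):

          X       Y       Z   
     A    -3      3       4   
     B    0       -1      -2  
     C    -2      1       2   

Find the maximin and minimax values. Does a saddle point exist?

Maximin = -2, Minimax = 0, Saddle: False

Work:
Row minimums: [-3, -2, -2] → maximin = -2
Column maximums: [0, 3, 4] → minimax = 0
No saddle point (maximin ≠ minimax). Mixed strategy needed.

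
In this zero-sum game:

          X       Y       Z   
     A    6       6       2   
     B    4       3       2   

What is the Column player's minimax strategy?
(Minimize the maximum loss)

Column should play Z, value = 2

Work:
Column player minimizes Row's maximum payoff:
Column X: max payoff to Row = 6
Column Y: max payoff to Row = 6
Column Z: max payoff to Row = 2
Minimum is 2, achieved by column Z.
Minimax strategy: Z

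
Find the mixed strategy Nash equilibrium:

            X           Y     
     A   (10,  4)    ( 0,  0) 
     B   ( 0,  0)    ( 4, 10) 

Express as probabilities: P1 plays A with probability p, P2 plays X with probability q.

p = 0.7143, q = 0.2857

Work:
Find probabilities that make opponent indifferent:
P2 chooses q to make P1 indifferent between A and B
P1 chooses p to make P2 indifferent between X and Y
Mixed NE: P1 plays (A: 0.7143, B: 0.2857), P2 plays (X: 0.2857, Y: 0.7143)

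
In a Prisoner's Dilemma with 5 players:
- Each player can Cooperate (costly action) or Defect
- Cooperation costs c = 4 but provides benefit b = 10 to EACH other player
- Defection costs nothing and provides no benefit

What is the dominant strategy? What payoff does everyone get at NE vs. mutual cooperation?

Dominant: Defect; NE payoff = 0; Coop payoff = 36

Work:
Defect dominates (saves cost c = 4, benefit to others is external)
NE: All defect → everyone gets 0
If all cooperate: each receives (4)×10 - 4 = 36
Social dilemma: 36 > 0 but NE gives 0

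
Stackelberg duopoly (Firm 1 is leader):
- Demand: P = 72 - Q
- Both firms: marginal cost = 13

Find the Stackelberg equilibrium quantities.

q₁* (leader) = 29.5, q₂* (follower) = 14.75

Work:
Follower's reaction: q₂ = (a - c - q₁)/2
Leader substitutes: π₁ = q₁·(a - q₁ - (a-c-q₁)/2 - c)
FOC: q₁* = (72 - 13)/2 = 29.50
Then: q₂* = (72 - 13 - 29.5)/2 = 14.75
Leader has first-mover advantage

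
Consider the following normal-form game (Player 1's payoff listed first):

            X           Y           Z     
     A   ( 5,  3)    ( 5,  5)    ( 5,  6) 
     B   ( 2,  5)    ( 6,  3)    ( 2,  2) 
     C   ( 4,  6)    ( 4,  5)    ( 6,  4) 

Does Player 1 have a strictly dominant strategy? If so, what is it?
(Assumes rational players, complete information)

No strictly dominant strategy exists for Player 1

Work:
A strategy strictly dominates another if it gives a strictly higher payoff against every opponent action. Compare each pair of P1's strategies column-by-column:
  A vs B: [5 vs 2, 5 vs 6, 5 vs 2] → A does not strictly dominate B (column Y: 5 ≤ 6)
  A vs C: [5 vs 4, 5 vs 4, 5 vs 6] → A does not strictly dominate C (column Z: 5 ≤ 6)
  B vs A: [2 vs 5, 6 vs 5, 2 vs 5] → B does not strictly dominate A (column X: 2 ≤ 5)
  B vs C: [2 vs 4, 6 vs 4, 2 vs 6] → B does not strictly dominate C (column X: 2 ≤ 4)
  C vs A: [4 vs 5, 4 vs 5, 6 vs 5] → C does not strictly dominate A (column X: 4 ≤ 5)
  C vs B: [4 vs 2, 4 vs 6, 6 vs 2] → C does not strictly dominate B (column Y: 4 ≤ 6)
No single strategy strictly dominates all others → no strictly dominant strategy.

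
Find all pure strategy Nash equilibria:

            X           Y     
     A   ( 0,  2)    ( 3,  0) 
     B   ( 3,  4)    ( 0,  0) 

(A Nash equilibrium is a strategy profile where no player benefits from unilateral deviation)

Nash equilibrium: (B, X)

Work:
Best responses:
  P1 vs X: payoffs [0, 3] → best response B (payoff 3)
  P1 vs Y: payoffs [3, 0] → best response A (payoff 3)
  P2 vs A: payoffs [2, 0] → best response X (payoff 2)
  P2 vs B: payoffs [4, 0] → best response X (payoff 4)
Mutual best responses: (B,X) → Nash equilibria.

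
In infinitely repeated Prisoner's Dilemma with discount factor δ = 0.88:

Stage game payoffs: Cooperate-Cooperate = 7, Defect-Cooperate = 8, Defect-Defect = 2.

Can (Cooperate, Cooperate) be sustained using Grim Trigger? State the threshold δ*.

δ* = 0.1667; since δ = 0.88 ≥ 0.1667, cooperation can be sustained

Work:
For Grim Trigger:
Cooperate forever: 7/(1-δ)
Defect then punished: 8 + 2·δ/(1-δ)
Need: 7/(1-δ) ≥ 8 + 2·δ/(1-δ)
Solving: δ ≥ (T-R)/(T-P) = (8-7)/(8-2) = 0.1667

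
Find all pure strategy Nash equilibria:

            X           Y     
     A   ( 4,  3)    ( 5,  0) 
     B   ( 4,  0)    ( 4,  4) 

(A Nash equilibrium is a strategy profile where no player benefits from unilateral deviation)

Nash equilibrium: (A, X)

Work:
Best responses:
  P1 vs X: payoffs [4, 4] → best response A/B (payoff 4)
  P1 vs Y: payoffs [5, 4] → best response A (payoff 5)
  P2 vs A: payoffs [3, 0] → best response X (payoff 3)
  P2 vs B: payoffs [0, 4] → best response Y (payoff 4)
Mutual best responses: (A,X) → Nash equilibria.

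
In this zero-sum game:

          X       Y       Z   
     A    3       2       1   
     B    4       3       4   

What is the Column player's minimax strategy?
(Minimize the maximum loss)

Column should play Y, value = 3

Work:
Column player minimizes Row's maximum payoff:
Column X: max payoff to Row = 4
Column Y: max payoff to Row = 3
Column Z: max payoff to Row = 4
Minimum is 3, achieved by column Y.
Minimax strategy: Y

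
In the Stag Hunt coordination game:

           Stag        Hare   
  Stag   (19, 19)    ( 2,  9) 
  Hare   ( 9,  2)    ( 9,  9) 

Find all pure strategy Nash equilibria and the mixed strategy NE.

Pure NE: (Stag, Stag) and (Hare, Hare); Mixed NE: p = 0.4118, q = 0.4118

Work:
Check pure NE:
(Stag, Stag): (19, 19) - no unilateral deviation beneficial
(Hare, Hare): (9, 9) - no unilateral deviation beneficial
Mixed NE: P1 plays Stag with p = 0.4118, P2 plays Stag with q = 0.4118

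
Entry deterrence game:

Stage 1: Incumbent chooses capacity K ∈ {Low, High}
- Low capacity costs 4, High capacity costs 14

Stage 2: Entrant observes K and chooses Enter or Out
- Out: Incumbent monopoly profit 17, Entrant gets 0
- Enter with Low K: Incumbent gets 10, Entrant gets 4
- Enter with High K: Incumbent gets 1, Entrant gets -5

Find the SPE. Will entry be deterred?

SPE: (Low, Enter|Low, Out|High); Entry not deterred. Incumbent net profit = 6, Entrant gets 4

Work:
After Low K: Entrant enters (4 > 0)
After High K: Entrant stays out (-5 < 0)
Incumbent: Low → 10−4=6, High → 17−14=3
Incumbent chooses Low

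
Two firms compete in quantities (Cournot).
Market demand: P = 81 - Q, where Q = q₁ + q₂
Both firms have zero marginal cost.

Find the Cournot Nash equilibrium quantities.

q₁* = q₂* = 27.0; P* = 27.0

Work:
Profit: π_i = P·q_i = (a - q_i - q_j)·q_i
FOC: ∂π_i/∂q_i = a - 2q_i - q_j = 0
Reaction function: q_i = (81 - q_j)/2
Symmetry: q* = 81/3 = 27.0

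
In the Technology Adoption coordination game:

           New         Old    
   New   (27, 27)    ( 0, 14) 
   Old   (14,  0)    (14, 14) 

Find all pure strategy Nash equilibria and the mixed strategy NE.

Pure NE: (New, New) and (Old, Old); Mixed NE: p = 0.5185, q = 0.5185

Work:
Check pure NE:
(New, New): (27, 27) - no unilateral deviation beneficial
(Old, Old): (14, 14) - no unilateral deviation beneficial
Mixed NE: P1 plays New with p = 0.5185, P2 plays New with q = 0.5185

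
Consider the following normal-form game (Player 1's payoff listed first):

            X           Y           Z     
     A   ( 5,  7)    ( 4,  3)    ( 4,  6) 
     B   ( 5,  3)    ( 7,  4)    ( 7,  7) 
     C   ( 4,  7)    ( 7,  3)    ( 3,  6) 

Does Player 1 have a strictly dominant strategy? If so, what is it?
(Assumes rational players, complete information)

No strictly dominant strategy exists for Player 1

Work:
A strategy strictly dominates another if it gives a strictly higher payoff against every opponent action. Compare each pair of P1's strategies column-by-column:
  A vs B: [5 vs 5, 4 vs 7, 4 vs 7] → A does not strictly dominate B (column X: 5 ≤ 5)
  A vs C: [5 vs 4, 4 vs 7, 4 vs 3] → A does not strictly dominate C (column Y: 4 ≤ 7)
  B vs A: [5 vs 5, 7 vs 4, 7 vs 4] → B does not strictly dominate A (column X: 5 ≤ 5)
  B vs C: [5 vs 4, 7 vs 7, 7 vs 3] → B does not strictly dominate C (column Y: 7 ≤ 7)
  C vs A: [4 vs 5, 7 vs 4, 3 vs 4] → C does not strictly dominate A (column X: 4 ≤ 5)
  C vs B: [4 vs 5, 7 vs 7, 3 vs 7] → C does not strictly dominate B (column X: 4 ≤ 5)
No single strategy strictly dominates all others → no strictly dominant strategy.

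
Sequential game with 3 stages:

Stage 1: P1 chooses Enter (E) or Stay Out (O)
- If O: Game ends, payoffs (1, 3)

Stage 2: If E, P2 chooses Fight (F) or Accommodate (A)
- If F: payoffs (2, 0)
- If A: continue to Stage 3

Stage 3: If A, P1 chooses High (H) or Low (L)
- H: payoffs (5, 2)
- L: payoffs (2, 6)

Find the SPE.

SPE: (E, A, H); Outcome (5, 2)

Work:
Stage 3: P1 chooses H (5 vs 2)
Stage 2: P2: F->0, A->2 (anticipating H). Choose A
Stage 1: P1: O->1, E->5 (anticipating A, H). Choose E
SPE path: E -> A -> H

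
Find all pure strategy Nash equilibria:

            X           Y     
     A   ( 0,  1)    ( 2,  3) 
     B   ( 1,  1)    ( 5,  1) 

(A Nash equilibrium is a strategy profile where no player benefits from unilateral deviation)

Nash equilibrium: (B, X), (B, Y)

Work:
Best responses:
  P1 vs X: payoffs [0, 1] → best response B (payoff 1)
  P1 vs Y: payoffs [2, 5] → best response B (payoff 5)
  P2 vs A: payoffs [1, 3] → best response Y (payoff 3)
  P2 vs B: payoffs [1, 1] → best response X/Y (payoff 1)
Mutual best responses: (B,X), (B,Y) → Nash equilibria.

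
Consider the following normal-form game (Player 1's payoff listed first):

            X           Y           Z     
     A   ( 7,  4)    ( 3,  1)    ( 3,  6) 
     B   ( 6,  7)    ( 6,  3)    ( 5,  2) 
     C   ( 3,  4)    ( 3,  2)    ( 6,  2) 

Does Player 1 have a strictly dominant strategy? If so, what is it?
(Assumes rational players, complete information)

No strictly dominant strategy exists for Player 1

Work:
A strategy strictly dominates another if it gives a strictly higher payoff against every opponent action. Compare each pair of P1's strategies column-by-column:
  A vs B: [7 vs 6, 3 vs 6, 3 vs 5] → A does not strictly dominate B (column Y: 3 ≤ 6)
  A vs C: [7 vs 3, 3 vs 3, 3 vs 6] → A does not strictly dominate C (column Y: 3 ≤ 3)
  B vs A: [6 vs 7, 6 vs 3, 5 vs 3] → B does not strictly dominate A (column X: 6 ≤ 7)
  B vs C: [6 vs 3, 6 vs 3, 5 vs 6] → B does not strictly dominate C (column Z: 5 ≤ 6)
  C vs A: [3 vs 7, 3 vs 3, 6 vs 3] → C does not strictly dominate A (column X: 3 ≤ 7)
  C vs B: [3 vs 6, 3 vs 6, 6 vs 5] → C does not strictly dominate B (column X: 3 ≤ 6)
No single strategy strictly dominates all others → no strictly dominant strategy.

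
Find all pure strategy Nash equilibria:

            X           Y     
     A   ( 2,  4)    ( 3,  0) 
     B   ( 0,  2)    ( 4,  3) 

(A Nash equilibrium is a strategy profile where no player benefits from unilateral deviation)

Nash equilibrium: (A, X), (B, Y)

Work:
Best responses:
  P1 vs X: payoffs [2, 0] → best response A (payoff 2)
  P1 vs Y: payoffs [3, 4] → best response B (payoff 4)
  P2 vs A: payoffs [4, 0] → best response X (payoff 4)
  P2 vs B: payoffs [2, 3] → best response Y (payoff 3)
Mutual best responses: (A,X), (B,Y) → Nash equilibria.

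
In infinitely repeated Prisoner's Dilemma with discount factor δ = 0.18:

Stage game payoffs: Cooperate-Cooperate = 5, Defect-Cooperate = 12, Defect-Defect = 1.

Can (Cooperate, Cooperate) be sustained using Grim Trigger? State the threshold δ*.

δ* = 0.6364; since δ = 0.18 < 0.6364, cooperation cannot be sustained

Work:
For Grim Trigger:
Cooperate forever: 5/(1-δ)
Defect then punished: 12 + 1·δ/(1-δ)
Need: 5/(1-δ) ≥ 12 + 1·δ/(1-δ)
Solving: δ ≥ (T-R)/(T-P) = (12-5)/(12-1) = 0.6364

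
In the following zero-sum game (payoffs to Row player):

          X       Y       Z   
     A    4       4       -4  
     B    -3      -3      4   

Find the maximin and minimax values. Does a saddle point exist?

Maximin = -3, Minimax = 4, Saddle: False

Work:
Row minimums: [-4, -3] → maximin = -3
Column maximums: [4, 4, 4] → minimax = 4
No saddle point (maximin ≠ minimax). Mixed strategy needed.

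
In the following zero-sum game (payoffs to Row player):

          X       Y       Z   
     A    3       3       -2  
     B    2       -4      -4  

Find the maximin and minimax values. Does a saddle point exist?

Maximin = -2, Minimax = -2, Saddle: True

Work:
Row minimums: [-2, -4] → maximin = -2
Column maximums: [3, 3, -2] → minimax = -2
Saddle point exists! Game value = -2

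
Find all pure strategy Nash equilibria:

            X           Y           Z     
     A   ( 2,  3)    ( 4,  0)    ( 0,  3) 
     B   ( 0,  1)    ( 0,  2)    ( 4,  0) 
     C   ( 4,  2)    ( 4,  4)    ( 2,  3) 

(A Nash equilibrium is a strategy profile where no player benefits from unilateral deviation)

Nash equilibrium: (C, Y)

Work:
Best responses:
  P1 vs X: payoffs [2, 0, 4] → best response C (payoff 4)
  P1 vs Y: payoffs [4, 0, 4] → best response A/C (payoff 4)
  P1 vs Z: payoffs [0, 4, 2] → best response B (payoff 4)
  P2 vs A: payoffs [3, 0, 3] → best response X/Z (payoff 3)
  P2 vs B: payoffs [1, 2, 0] → best response Y (payoff 2)
  P2 vs C: payoffs [2, 4, 3] → best response Y (payoff 4)
Mutual best responses: (C,Y) → Nash equilibria.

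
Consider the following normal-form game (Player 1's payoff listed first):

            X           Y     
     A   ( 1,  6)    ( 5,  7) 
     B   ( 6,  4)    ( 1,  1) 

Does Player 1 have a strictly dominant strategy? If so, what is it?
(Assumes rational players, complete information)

No strictly dominant strategy exists for Player 1

Work:
A strategy strictly dominates another if it gives a strictly higher payoff against every opponent action. Compare each pair of P1's strategies column-by-column:
  A vs B: [1 vs 6, 5 vs 1] → A does not strictly dominate B (column X: 1 ≤ 6)
  B vs A: [6 vs 1, 1 vs 5] → B does not strictly dominate A (column Y: 1 ≤ 5)
No single strategy strictly dominates all others → no strictly dominant strategy.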